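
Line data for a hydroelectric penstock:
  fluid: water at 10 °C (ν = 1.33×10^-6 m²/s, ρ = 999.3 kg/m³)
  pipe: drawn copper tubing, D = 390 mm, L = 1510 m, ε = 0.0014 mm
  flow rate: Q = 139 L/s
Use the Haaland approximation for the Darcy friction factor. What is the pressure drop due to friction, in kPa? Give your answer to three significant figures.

V = 4Q/(πD²) = 4·0.139/(π·0.390²) = 1.164 m/s
Re = VD/ν = 1.164·0.390/1.33×10^-6 = 3.41×10^5 → turbulent
ε/D = 0.0014/390 = 3.59×10^-6
Haaland: f = 0.01403
h_f = f(L/D)V²/(2g) = 0.01403·(1510/0.390)·1.164²/(2·9.81) = 3.750 m
Δp = ρg·h_f = 999.3·9.81·3.750 = 36.76 kPa

Δp ≈ 36.8 kPa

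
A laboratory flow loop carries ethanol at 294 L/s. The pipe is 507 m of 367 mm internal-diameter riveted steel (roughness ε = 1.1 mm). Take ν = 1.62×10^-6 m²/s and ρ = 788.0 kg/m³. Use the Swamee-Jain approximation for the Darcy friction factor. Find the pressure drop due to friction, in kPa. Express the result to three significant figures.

Δp ≈ 111 kPa

V = 4Q/(πD²) = 4·0.294/(π·0.367²) = 2.779 m/s
Re = VD/ν = 2.779·0.367/1.62×10^-6 = 6.30×10^5 → turbulent
ε/D = 1.1/367 = 0.00300
Swamee-Jain: f = 0.02647
h_f = f(L/D)V²/(2g) = 0.02647·(507/0.367)·2.779²/(2·9.81) = 14.40 m
Δp = ρg·h_f = 788.0·9.81·14.40 = 111.3 kPa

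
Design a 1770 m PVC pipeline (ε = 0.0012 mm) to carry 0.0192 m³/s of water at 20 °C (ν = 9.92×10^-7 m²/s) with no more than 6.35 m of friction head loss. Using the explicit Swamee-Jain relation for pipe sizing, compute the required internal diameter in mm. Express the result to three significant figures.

D ≈ 172 mm

Swamee-Jain (Type III): D = 0.66·[ε^1.25·(LQ²/(gh_f))^4.75 + ν·Q^9.4·(L/(gh_f))^5.2]^0.04
LQ²/(gh_f) = 0.01047; L/(gh_f) = 28.41
Term 1 = ε^1.25·(…)^4.75 = 1.57×10^-17; Term 2 = ν·Q^9.4·(…)^5.2 = 2.62×10^-15
D = 0.66·(1.57×10^-17 + 2.62×10^-15)^0.04 = 0.1723 m = 172 mm
Check: V = 0.823 m/s, Re = 1.43×10^5, f = 0.01665, h_f = 5.91 m ≈ 6.35 m ✓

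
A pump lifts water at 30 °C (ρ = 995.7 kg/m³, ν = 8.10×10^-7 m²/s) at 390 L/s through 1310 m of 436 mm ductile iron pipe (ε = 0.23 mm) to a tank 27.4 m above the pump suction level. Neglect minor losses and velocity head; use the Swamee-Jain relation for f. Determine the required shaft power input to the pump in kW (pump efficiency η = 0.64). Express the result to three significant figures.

V = 4Q/(πD²) = 2.612 m/s; Re = 1.41×10^6; ε/D = 5.28×10^-4; f = 0.01734
h_f = f(L/D)V²/2g = 18.11 m
Total head H = z + h_f = 27.4 + 18.11 = 45.51 m
P_hyd = ρgQH = 995.7·9.81·0.390·45.51 = 173.4 kW
P_shaft = P_hyd/η = 173.4/0.64 = 270.9 kW

P_shaft ≈ 271 kW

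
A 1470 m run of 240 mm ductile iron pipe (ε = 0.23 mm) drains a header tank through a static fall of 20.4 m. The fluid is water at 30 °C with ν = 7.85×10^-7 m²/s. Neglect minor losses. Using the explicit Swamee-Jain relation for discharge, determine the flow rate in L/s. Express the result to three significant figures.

Swamee-Jain (Type II): Q = -0.965·√(gD⁵h_f/L)·ln[ε/(3.7D) + √(3.17ν²L/(gD³h_f))]
√(gD⁵h_f/L) = √(9.81·0.240⁵·20.4/1470) = 0.01041
ε/(3.7D) = 2.59×10^-4; √(3.17ν²L/(gD³h_f)) = 3.22×10^-5
Q = -0.965·0.01041·ln(2.912×10^-4) = 0.08180 m³/s
Check: V = 1.81 m/s, Re = 5.53×10^5, f = 0.02011, h_f = 20.5 m ≈ 20.4 m ✓

Q ≈ 81.8 L/s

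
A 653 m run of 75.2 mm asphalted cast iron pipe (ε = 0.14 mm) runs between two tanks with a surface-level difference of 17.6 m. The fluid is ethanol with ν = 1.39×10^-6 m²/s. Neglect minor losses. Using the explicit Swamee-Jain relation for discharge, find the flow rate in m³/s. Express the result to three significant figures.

Q ≈ 0.00555 m³/s

Swamee-Jain (Type II): Q = -0.965·√(gD⁵h_f/L)·ln[ε/(3.7D) + √(3.17ν²L/(gD³h_f))]
√(gD⁵h_f/L) = √(9.81·0.0752⁵·17.6/653) = 7.974×10^-4
ε/(3.7D) = 5.03×10^-4; √(3.17ν²L/(gD³h_f)) = 2.33×10^-4
Q = -0.965·7.974×10^-4·ln(7.366×10^-4) = 0.005551 m³/s
Check: V = 1.25 m/s, Re = 6.76×10^4, f = 0.02571, h_f = 17.8 m ≈ 17.6 m ✓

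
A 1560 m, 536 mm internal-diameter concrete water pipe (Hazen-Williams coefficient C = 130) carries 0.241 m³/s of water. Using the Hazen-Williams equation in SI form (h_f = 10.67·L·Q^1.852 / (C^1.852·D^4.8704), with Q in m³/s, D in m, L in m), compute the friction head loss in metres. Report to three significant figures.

h_f ≈ 3.03 m

h_f = 10.67·1560·0.241^1.852 / (130^1.852·0.536^4.8704) = 3.026 m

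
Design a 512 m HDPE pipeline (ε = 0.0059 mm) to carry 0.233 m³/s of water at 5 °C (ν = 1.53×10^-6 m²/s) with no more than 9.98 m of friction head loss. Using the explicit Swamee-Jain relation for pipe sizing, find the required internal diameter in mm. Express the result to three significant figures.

Swamee-Jain (Type III): D = 0.66·[ε^1.25·(LQ²/(gh_f))^4.75 + ν·Q^9.4·(L/(gh_f))^5.2]^0.04
LQ²/(gh_f) = 0.2839; L/(gh_f) = 5.230
Term 1 = ε^1.25·(…)^4.75 = 7.35×10^-10; Term 2 = ν·Q^9.4·(…)^5.2 = 9.42×10^-9
D = 0.66·(7.35×10^-10 + 9.42×10^-9)^0.04 = 0.3161 m = 316 mm
Check: V = 2.97 m/s, Re = 6.13×10^5, f = 0.01296, h_f = 9.43 m ≈ 9.98 m ✓

D ≈ 316 mm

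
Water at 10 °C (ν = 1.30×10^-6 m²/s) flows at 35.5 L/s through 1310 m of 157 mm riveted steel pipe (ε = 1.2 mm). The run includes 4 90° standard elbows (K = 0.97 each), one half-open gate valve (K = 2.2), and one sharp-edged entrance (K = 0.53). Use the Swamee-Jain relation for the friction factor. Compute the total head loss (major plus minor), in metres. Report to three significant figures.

V = 4Q/(πD²) = 1.834 m/s; V²/2g = 0.1714 m
Re = 2.21×10^5, ε/D = 0.00764 → f = 0.03516 (Swamee-Jain)
Major: h_f = f(L/D)·V²/2g = 0.03516·8344·0.1714 = 50.28 m
Minor: ΣK = 6.61; h_m = ΣK·V²/2g = 1.133 m
Total H_L = 50.28 + 1.133 = 51.41 m

H_L ≈ 51.4 m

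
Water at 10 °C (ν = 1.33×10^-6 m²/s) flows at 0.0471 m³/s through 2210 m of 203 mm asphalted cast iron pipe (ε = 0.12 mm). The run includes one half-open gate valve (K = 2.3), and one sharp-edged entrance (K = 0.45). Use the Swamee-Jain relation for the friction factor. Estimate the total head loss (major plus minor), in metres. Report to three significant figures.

V = 4Q/(πD²) = 1.455 m/s; V²/2g = 0.1079 m
Re = 2.22×10^5, ε/D = 5.91×10^-4 → f = 0.01924 (Swamee-Jain)
Major: h_f = f(L/D)·V²/2g = 0.01924·10887·0.1079 = 22.60 m
Minor: ΣK = 2.75; h_m = ΣK·V²/2g = 0.2968 m
Total H_L = 22.60 + 0.2968 = 22.90 m

H_L ≈ 22.9 m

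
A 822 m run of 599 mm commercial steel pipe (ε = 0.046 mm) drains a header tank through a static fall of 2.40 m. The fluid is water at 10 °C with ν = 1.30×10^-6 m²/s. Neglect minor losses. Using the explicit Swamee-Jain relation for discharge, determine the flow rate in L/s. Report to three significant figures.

Swamee-Jain (Type II): Q = -0.965·√(gD⁵h_f/L)·ln[ε/(3.7D) + √(3.17ν²L/(gD³h_f))]
√(gD⁵h_f/L) = √(9.81·0.599⁵·2.40/822) = 0.04700
ε/(3.7D) = 2.08×10^-5; √(3.17ν²L/(gD³h_f)) = 2.95×10^-5
Q = -0.965·0.04700·ln(5.026×10^-5) = 0.4489 m³/s
Check: V = 1.59 m/s, Re = 7.34×10^5, f = 0.01357, h_f = 2.41 m ≈ 2.40 m ✓

Q ≈ 449 L/s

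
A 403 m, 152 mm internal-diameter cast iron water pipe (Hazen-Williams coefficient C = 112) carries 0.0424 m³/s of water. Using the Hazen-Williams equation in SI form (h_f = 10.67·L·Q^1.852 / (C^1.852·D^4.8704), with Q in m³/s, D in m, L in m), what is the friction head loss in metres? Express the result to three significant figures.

h_f = 10.67·403·0.0424^1.852 / (112^1.852·0.152^4.8704) = 19.10 m

h_f ≈ 19.1 m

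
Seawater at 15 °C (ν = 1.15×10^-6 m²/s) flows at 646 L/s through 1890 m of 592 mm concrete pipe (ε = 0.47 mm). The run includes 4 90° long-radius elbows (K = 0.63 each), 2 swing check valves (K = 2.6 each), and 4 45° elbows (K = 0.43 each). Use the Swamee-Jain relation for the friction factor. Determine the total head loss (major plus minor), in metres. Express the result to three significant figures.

H_L ≈ 19.6 m

V = 4Q/(πD²) = 2.347 m/s; V²/2g = 0.2807 m
Re = 1.21×10^6, ε/D = 7.94×10^-4 → f = 0.01896 (Swamee-Jain)
Major: h_f = f(L/D)·V²/2g = 0.01896·3193·0.2807 = 16.99 m
Minor: ΣK = 9.44; h_m = ΣK·V²/2g = 2.650 m
Total H_L = 16.99 + 2.650 = 19.64 m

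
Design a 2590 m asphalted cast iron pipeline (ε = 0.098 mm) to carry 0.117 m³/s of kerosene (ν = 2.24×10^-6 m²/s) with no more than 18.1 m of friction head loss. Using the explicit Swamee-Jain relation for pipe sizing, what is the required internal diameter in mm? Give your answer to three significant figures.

Swamee-Jain (Type III): D = 0.66·[ε^1.25·(LQ²/(gh_f))^4.75 + ν·Q^9.4·(L/(gh_f))^5.2]^0.04
LQ²/(gh_f) = 0.1997; L/(gh_f) = 14.59
Term 1 = ε^1.25·(…)^4.75 = 4.63×10^-9; Term 2 = ν·Q^9.4·(…)^5.2 = 4.40×10^-9
D = 0.66·(4.63×10^-9 + 4.40×10^-9)^0.04 = 0.3146 m = 315 mm
Check: V = 1.51 m/s, Re = 2.11×10^5, f = 0.01775, h_f = 16.9 m ≈ 18.1 m ✓

D ≈ 315 mm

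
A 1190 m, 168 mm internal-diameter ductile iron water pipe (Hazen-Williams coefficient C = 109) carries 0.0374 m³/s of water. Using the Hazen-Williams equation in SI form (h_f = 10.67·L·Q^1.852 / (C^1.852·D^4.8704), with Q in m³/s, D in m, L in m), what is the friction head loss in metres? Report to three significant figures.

h_f ≈ 28.9 m

h_f = 10.67·1190·0.0374^1.852 / (109^1.852·0.168^4.8704) = 28.87 m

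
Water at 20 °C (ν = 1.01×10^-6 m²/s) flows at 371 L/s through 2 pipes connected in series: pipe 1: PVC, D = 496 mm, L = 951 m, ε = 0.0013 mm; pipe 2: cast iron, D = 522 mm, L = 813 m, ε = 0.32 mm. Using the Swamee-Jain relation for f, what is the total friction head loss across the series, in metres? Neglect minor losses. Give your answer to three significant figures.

Pipe 1: V = 1.920 m/s, Re = 9.43×10^5, ε/D = 2.62×10^-6, f = 0.01179, h_1 = f(L/D)V²/2g = 4.246 m
Pipe 2: V = 1.734 m/s, Re = 8.96×10^5, ε/D = 6.13×10^-4, f = 0.01807, h_2 = f(L/D)V²/2g = 4.312 m
Series → Q common, losses add: H = Σh = 8.558 m

H ≈ 8.56 m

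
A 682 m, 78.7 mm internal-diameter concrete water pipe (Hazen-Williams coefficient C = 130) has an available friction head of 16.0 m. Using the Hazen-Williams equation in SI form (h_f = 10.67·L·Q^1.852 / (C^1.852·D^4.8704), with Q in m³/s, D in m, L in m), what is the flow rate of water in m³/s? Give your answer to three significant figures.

Q ≈ 0.00596 m³/s

Rearranging: Q = [h_f·C^1.852·D^4.8704 / (10.67·L)]^(1/1.852)
Q = [16.0·130^1.852·0.0787^4.8704 / (10.67·682)]^0.540 = 0.005963 m³/s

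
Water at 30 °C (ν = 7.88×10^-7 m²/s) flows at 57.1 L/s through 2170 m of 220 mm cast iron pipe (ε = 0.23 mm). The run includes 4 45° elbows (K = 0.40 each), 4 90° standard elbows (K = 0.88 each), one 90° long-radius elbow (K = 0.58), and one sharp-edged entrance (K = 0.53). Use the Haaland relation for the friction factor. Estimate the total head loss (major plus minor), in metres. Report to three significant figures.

V = 4Q/(πD²) = 1.502 m/s; V²/2g = 0.1150 m
Re = 4.19×10^5, ε/D = 0.00105 → f = 0.02049 (Haaland)
Major: h_f = f(L/D)·V²/2g = 0.02049·9864·0.1150 = 23.24 m
Minor: ΣK = 6.23; h_m = ΣK·V²/2g = 0.7165 m
Total H_L = 23.24 + 0.7165 = 23.96 m

H_L ≈ 24.0 m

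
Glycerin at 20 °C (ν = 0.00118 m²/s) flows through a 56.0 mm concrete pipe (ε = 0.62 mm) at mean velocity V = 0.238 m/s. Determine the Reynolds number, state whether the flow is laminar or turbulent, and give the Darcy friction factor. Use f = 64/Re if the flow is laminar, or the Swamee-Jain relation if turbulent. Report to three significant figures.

Re ≈ 11.3; laminar; f = 64/Re ≈ 5.67

Re = VD/ν = 0.2380·0.0560/0.00118 = 11.3
Re < 2300 → laminar → f = 64/Re = 5.666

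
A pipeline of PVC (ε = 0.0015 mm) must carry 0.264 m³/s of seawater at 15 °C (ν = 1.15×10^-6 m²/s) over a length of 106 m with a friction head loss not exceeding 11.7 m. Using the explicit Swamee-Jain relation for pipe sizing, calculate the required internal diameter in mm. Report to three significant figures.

D ≈ 228 mm

Swamee-Jain (Type III): D = 0.66·[ε^1.25·(LQ²/(gh_f))^4.75 + ν·Q^9.4·(L/(gh_f))^5.2]^0.04
LQ²/(gh_f) = 0.06437; L/(gh_f) = 0.9235
Term 1 = ε^1.25·(…)^4.75 = 1.15×10^-13; Term 2 = ν·Q^9.4·(…)^5.2 = 2.78×10^-12
D = 0.66·(1.15×10^-13 + 2.78×10^-12)^0.04 = 0.2280 m = 228 mm
Check: V = 6.46 m/s, Re = 1.28×10^6, f = 0.01133, h_f = 11.2 m ≈ 11.7 m ✓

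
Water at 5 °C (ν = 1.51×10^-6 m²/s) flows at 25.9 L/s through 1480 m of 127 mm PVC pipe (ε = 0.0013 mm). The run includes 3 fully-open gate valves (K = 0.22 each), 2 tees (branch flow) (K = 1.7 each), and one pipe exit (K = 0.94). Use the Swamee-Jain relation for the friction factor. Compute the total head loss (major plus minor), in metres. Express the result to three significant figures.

H_L ≈ 41.0 m

V = 4Q/(πD²) = 2.045 m/s; V²/2g = 0.2131 m
Re = 1.72×10^5, ε/D = 1.02×10^-5 → f = 0.01609 (Swamee-Jain)
Major: h_f = f(L/D)·V²/2g = 0.01609·11654·0.2131 = 39.94 m
Minor: ΣK = 5.00; h_m = ΣK·V²/2g = 1.065 m
Total H_L = 39.94 + 1.065 = 41.00 m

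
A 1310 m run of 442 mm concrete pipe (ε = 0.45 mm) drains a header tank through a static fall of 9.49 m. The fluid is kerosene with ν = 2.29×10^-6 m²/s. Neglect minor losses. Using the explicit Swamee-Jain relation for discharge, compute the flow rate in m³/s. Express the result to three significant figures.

Swamee-Jain (Type II): Q = -0.965·√(gD⁵h_f/L)·ln[ε/(3.7D) + √(3.17ν²L/(gD³h_f))]
√(gD⁵h_f/L) = √(9.81·0.442⁵·9.49/1310) = 0.03462
ε/(3.7D) = 2.75×10^-4; √(3.17ν²L/(gD³h_f)) = 5.20×10^-5
Q = -0.965·0.03462·ln(3.272×10^-4) = 0.2681 m³/s
Check: V = 1.75 m/s, Re = 3.37×10^5, f = 0.02072, h_f = 9.56 m ≈ 9.49 m ✓

Q ≈ 0.268 m³/s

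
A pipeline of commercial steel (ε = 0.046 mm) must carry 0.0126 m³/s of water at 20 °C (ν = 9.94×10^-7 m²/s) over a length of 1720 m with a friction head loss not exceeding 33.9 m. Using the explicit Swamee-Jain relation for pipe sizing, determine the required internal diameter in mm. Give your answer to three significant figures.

D ≈ 106 mm

Swamee-Jain (Type III): D = 0.66·[ε^1.25·(LQ²/(gh_f))^4.75 + ν·Q^9.4·(L/(gh_f))^5.2]^0.04
LQ²/(gh_f) = 8.211×10^-4; L/(gh_f) = 5.172
Term 1 = ε^1.25·(…)^4.75 = 8.35×10^-21; Term 2 = ν·Q^9.4·(…)^5.2 = 7.11×10^-21
D = 0.66·(8.35×10^-21 + 7.11×10^-21)^0.04 = 0.1064 m = 106 mm
Check: V = 1.42 m/s, Re = 1.52×10^5, f = 0.01911, h_f = 31.6 m ≈ 33.9 m ✓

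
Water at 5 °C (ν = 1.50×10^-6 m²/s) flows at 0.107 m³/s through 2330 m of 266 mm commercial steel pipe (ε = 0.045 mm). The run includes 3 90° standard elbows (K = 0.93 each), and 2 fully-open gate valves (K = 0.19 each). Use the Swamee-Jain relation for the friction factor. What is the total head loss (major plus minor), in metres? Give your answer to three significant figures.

H_L ≈ 26.8 m

V = 4Q/(πD²) = 1.925 m/s; V²/2g = 0.1890 m
Re = 3.41×10^5, ε/D = 1.69×10^-4 → f = 0.01582 (Swamee-Jain)
Major: h_f = f(L/D)·V²/2g = 0.01582·8759·0.1890 = 26.18 m
Minor: ΣK = 3.17; h_m = ΣK·V²/2g = 0.5990 m
Total H_L = 26.18 + 0.5990 = 26.78 m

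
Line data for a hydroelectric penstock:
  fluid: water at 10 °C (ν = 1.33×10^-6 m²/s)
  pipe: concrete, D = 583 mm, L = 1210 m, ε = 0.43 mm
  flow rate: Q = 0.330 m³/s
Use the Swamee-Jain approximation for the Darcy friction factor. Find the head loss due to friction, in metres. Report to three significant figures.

V = 4Q/(πD²) = 4·0.330/(π·0.583²) = 1.236 m/s
Re = VD/ν = 1.236·0.583/1.33×10^-6 = 5.42×10^5 → turbulent
ε/D = 0.43/583 = 7.38×10^-4
Swamee-Jain: f = 0.01906
h_f = f(L/D)V²/(2g) = 0.01906·(1210/0.583)·1.236²/(2·9.81) = 3.081 m

h_f ≈ 3.08 m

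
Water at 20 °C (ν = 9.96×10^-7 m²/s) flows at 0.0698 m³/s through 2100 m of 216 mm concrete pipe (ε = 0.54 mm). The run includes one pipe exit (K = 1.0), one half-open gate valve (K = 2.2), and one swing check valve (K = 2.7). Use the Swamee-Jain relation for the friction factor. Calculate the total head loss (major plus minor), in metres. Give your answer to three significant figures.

V = 4Q/(πD²) = 1.905 m/s; V²/2g = 0.1849 m
Re = 4.13×10^5, ε/D = 0.00250 → f = 0.02537 (Swamee-Jain)
Major: h_f = f(L/D)·V²/2g = 0.02537·9722·0.1849 = 45.62 m
Minor: ΣK = 5.90; h_m = ΣK·V²/2g = 1.091 m
Total H_L = 45.62 + 1.091 = 46.71 m

H_L ≈ 46.7 m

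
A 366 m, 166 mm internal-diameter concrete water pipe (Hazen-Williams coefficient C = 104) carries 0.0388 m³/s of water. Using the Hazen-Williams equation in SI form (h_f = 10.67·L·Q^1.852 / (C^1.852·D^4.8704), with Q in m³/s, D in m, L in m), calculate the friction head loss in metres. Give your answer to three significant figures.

h_f = 10.67·366·0.0388^1.852 / (104^1.852·0.166^4.8704) = 10.99 m

h_f ≈ 11.0 m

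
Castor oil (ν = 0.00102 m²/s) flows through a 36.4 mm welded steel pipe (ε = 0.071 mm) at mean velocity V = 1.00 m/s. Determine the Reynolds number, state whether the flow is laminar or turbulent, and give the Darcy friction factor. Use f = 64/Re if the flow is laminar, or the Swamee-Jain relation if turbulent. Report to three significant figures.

Re = VD/ν = 1.000·0.0364/0.00102 = 35.7
Re < 2300 → laminar → f = 64/Re = 1.793

Re ≈ 35.7; laminar; f = 64/Re ≈ 1.79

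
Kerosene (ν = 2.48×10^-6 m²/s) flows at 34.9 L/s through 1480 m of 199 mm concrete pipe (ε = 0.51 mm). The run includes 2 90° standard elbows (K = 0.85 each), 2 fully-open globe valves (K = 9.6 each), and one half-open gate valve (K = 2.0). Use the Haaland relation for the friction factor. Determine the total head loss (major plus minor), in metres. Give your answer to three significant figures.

H_L ≈ 14.1 m

V = 4Q/(πD²) = 1.122 m/s; V²/2g = 0.06417 m
Re = 9.00×10^4, ε/D = 0.00256 → f = 0.02652 (Haaland)
Major: h_f = f(L/D)·V²/2g = 0.02652·7437·0.06417 = 12.66 m
Minor: ΣK = 22.9; h_m = ΣK·V²/2g = 1.470 m
Total H_L = 12.66 + 1.470 = 14.13 m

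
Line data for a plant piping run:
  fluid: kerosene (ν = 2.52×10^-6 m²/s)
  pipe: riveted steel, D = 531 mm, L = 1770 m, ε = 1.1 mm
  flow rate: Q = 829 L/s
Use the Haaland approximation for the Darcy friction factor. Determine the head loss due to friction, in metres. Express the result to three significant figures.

h_f ≈ 56.9 m

V = 4Q/(πD²) = 4·0.829/(π·0.531²) = 3.743 m/s
Re = VD/ν = 3.743·0.531/2.52×10^-6 = 7.89×10^5 → turbulent
ε/D = 1.1/531 = 0.00207
Haaland: f = 0.02389
h_f = f(L/D)V²/(2g) = 0.02389·(1770/0.531)·3.743²/(2·9.81) = 56.88 m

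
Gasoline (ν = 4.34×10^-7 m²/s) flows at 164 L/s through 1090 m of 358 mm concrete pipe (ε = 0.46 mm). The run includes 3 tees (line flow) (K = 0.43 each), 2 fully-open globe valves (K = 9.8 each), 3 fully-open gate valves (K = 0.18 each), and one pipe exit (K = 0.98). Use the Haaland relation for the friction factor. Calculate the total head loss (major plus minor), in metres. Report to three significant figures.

V = 4Q/(πD²) = 1.629 m/s; V²/2g = 0.1353 m
Re = 1.34×10^6, ε/D = 0.00128 → f = 0.02110 (Haaland)
Major: h_f = f(L/D)·V²/2g = 0.02110·3045·0.1353 = 8.691 m
Minor: ΣK = 22.4; h_m = ΣK·V²/2g = 3.032 m
Total H_L = 8.691 + 3.032 = 11.72 m

H_L ≈ 11.7 m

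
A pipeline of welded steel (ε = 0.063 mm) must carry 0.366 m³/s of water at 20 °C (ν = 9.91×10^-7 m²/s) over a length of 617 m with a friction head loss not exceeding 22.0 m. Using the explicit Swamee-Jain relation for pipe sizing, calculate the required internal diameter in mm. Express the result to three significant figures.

D ≈ 343 mm

Swamee-Jain (Type III): D = 0.66·[ε^1.25·(LQ²/(gh_f))^4.75 + ν·Q^9.4·(L/(gh_f))^5.2]^0.04
LQ²/(gh_f) = 0.3830; L/(gh_f) = 2.859
Term 1 = ε^1.25·(…)^4.75 = 5.88×10^-8; Term 2 = ν·Q^9.4·(…)^5.2 = 1.84×10^-8
D = 0.66·(5.88×10^-8 + 1.84×10^-8)^0.04 = 0.3428 m = 343 mm
Check: V = 3.97 m/s, Re = 1.37×10^6, f = 0.01434, h_f = 20.7 m ≈ 22.0 m ✓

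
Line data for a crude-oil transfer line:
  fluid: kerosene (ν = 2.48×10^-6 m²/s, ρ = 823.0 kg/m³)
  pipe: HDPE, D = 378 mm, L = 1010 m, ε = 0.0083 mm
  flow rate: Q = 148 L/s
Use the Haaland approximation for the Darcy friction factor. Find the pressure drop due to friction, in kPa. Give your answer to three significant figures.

Δp ≈ 29.9 kPa

V = 4Q/(πD²) = 4·0.148/(π·0.378²) = 1.319 m/s
Re = VD/ν = 1.319·0.378/2.48×10^-6 = 2.01×10^5 → turbulent
ε/D = 0.0083/378 = 2.20×10^-5
Haaland: f = 0.01562
h_f = f(L/D)V²/(2g) = 0.01562·(1010/0.378)·1.319²/(2·9.81) = 3.700 m
Δp = ρg·h_f = 823.0·9.81·3.700 = 29.88 kPa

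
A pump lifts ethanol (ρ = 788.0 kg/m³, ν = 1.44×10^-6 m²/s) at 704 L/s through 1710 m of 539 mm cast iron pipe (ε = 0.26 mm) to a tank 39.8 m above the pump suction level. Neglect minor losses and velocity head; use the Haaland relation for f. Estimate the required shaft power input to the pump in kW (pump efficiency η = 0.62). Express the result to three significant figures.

V = 4Q/(πD²) = 3.085 m/s; Re = 1.15×10^6; ε/D = 4.82×10^-4; f = 0.01699
h_f = f(L/D)V²/2g = 26.16 m
Total head H = z + h_f = 39.8 + 26.16 = 65.96 m
P_hyd = ρgQH = 788.0·9.81·0.704·65.96 = 358.9 kW
P_shaft = P_hyd/η = 358.9/0.62 = 578.9 kW

P_shaft ≈ 579 kW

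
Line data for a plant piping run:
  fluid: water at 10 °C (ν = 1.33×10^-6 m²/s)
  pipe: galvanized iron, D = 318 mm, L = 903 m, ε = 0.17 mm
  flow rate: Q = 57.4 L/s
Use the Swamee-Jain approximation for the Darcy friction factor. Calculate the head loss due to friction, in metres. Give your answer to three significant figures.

V = 4Q/(πD²) = 4·0.0574/(π·0.318²) = 0.7227 m/s
Re = VD/ν = 0.7227·0.318/1.33×10^-6 = 1.73×10^5 → turbulent
ε/D = 0.17/318 = 5.35×10^-4
Swamee-Jain: f = 0.01937
h_f = f(L/D)V²/(2g) = 0.01937·(903/0.318)·0.7227²/(2·9.81) = 1.464 m

h_f ≈ 1.46 m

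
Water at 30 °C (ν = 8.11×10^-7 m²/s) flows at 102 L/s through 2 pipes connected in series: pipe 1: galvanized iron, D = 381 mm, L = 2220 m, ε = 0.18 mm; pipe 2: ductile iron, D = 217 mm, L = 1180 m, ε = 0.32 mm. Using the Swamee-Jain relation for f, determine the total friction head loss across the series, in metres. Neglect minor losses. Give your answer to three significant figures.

H ≈ 50.7 m

Pipe 1: V = 0.8947 m/s, Re = 4.20×10^5, ε/D = 4.72×10^-4, f = 0.01777, h_1 = f(L/D)V²/2g = 4.224 m
Pipe 2: V = 2.758 m/s, Re = 7.38×10^5, ε/D = 0.00147, f = 0.02204, h_2 = f(L/D)V²/2g = 46.46 m
Series → Q common, losses add: H = Σh = 50.69 m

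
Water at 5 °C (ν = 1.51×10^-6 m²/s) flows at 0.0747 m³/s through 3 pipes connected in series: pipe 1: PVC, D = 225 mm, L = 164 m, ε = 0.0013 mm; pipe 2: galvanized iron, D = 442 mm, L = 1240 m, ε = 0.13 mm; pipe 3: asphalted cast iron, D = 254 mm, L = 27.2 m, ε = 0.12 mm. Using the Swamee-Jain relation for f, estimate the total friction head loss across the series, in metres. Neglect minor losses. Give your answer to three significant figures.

H ≈ 2.76 m

Pipe 1: V = 1.879 m/s, Re = 2.80×10^5, ε/D = 5.78×10^-6, f = 0.01463, h_1 = f(L/D)V²/2g = 1.918 m
Pipe 2: V = 0.4868 m/s, Re = 1.43×10^5, ε/D = 2.94×10^-4, f = 0.01851, h_2 = f(L/D)V²/2g = 0.6274 m
Pipe 3: V = 1.474 m/s, Re = 2.48×10^5, ε/D = 4.72×10^-4, f = 0.01844, h_3 = f(L/D)V²/2g = 0.2187 m
Series → Q common, losses add: H = Σh = 2.764 m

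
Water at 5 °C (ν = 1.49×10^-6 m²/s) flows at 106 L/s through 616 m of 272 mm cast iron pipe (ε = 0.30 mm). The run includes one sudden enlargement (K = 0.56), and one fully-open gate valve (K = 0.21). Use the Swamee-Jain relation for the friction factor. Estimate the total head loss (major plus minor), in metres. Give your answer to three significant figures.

V = 4Q/(πD²) = 1.824 m/s; V²/2g = 0.1696 m
Re = 3.33×10^5, ε/D = 0.00110 → f = 0.02107 (Swamee-Jain)
Major: h_f = f(L/D)·V²/2g = 0.02107·2265·0.1696 = 8.095 m
Minor: ΣK = 0.770; h_m = ΣK·V²/2g = 0.1306 m
Total H_L = 8.095 + 0.1306 = 8.226 m

H_L ≈ 8.23 m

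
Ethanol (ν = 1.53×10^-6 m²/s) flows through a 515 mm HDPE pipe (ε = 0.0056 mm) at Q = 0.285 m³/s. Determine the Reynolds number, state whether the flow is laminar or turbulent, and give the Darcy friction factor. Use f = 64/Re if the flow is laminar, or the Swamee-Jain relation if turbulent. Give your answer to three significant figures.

Re ≈ 4.61×10^5; turbulent; f ≈ 0.0135

V = 4Q/(πD²) = 1.368 m/s
Re = VD/ν = 1.368·0.515/1.53×10^-6 = 4.61×10^5
Re > 4000 → turbulent; ε/D = 1.09×10^-5
Swamee-Jain: f = 0.01345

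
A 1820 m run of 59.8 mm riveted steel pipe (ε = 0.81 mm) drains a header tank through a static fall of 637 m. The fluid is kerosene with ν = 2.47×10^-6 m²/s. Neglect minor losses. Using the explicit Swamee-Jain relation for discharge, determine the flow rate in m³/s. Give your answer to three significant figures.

Q ≈ 0.00870 m³/s

Swamee-Jain (Type II): Q = -0.965·√(gD⁵h_f/L)·ln[ε/(3.7D) + √(3.17ν²L/(gD³h_f))]
√(gD⁵h_f/L) = √(9.81·0.0598⁵·637/1820) = 0.001620
ε/(3.7D) = 0.00366; √(3.17ν²L/(gD³h_f)) = 1.62×10^-4
Q = -0.965·0.001620·ln(0.003823) = 0.008705 m³/s
Check: V = 3.10 m/s, Re = 7.50×10^4, f = 0.04307, h_f = 642 m ≈ 637 m ✓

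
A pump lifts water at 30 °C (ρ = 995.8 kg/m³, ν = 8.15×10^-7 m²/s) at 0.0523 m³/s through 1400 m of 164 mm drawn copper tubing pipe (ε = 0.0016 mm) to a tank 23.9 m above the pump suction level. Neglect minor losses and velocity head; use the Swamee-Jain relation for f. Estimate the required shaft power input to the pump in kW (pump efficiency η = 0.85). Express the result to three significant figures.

V = 4Q/(πD²) = 2.476 m/s; Re = 4.98×10^5; ε/D = 9.76×10^-6; f = 0.01326
h_f = f(L/D)V²/2g = 35.35 m
Total head H = z + h_f = 23.9 + 35.35 = 59.25 m
P_hyd = ρgQH = 995.8·9.81·0.0523·59.25 = 30.27 kW
P_shaft = P_hyd/η = 30.27/0.85 = 35.62 kW

P_shaft ≈ 35.6 kW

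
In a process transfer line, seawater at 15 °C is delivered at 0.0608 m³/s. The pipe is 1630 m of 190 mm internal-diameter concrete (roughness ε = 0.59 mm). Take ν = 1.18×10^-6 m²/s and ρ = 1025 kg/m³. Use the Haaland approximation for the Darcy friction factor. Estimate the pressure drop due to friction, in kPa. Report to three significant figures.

V = 4Q/(πD²) = 4·0.0608/(π·0.190²) = 2.144 m/s
Re = VD/ν = 2.144·0.190/1.18×10^-6 = 3.45×10^5 → turbulent
ε/D = 0.59/190 = 0.00311
Haaland: f = 0.02682
h_f = f(L/D)V²/(2g) = 0.02682·(1630/0.190)·2.144²/(2·9.81) = 53.92 m
Δp = ρg·h_f = 1025·9.81·53.92 = 542.2 kPa

Δp ≈ 542 kPa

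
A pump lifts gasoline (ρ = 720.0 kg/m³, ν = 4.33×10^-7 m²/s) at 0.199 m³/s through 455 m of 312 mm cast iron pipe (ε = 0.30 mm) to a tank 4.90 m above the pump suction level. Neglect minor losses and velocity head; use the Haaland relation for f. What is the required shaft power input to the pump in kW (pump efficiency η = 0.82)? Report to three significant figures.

P_shaft ≈ 25.3 kW

V = 4Q/(πD²) = 2.603 m/s; Re = 1.88×10^6; ε/D = 9.62×10^-4; f = 0.01964
h_f = f(L/D)V²/2g = 9.888 m
Total head H = z + h_f = 4.90 + 9.888 = 14.79 m
P_hyd = ρgQH = 720.0·9.81·0.199·14.79 = 20.79 kW
P_shaft = P_hyd/η = 20.79/0.82 = 25.35 kW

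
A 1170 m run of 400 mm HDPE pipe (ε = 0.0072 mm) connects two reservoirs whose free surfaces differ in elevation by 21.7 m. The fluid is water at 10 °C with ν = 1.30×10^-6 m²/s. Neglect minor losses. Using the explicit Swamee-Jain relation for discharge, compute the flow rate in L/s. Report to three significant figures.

Swamee-Jain (Type II): Q = -0.965·√(gD⁵h_f/L)·ln[ε/(3.7D) + √(3.17ν²L/(gD³h_f))]
√(gD⁵h_f/L) = √(9.81·0.400⁵·21.7/1170) = 0.04316
ε/(3.7D) = 4.86×10^-6; √(3.17ν²L/(gD³h_f)) = 2.14×10^-5
Q = -0.965·0.04316·ln(2.631×10^-5) = 0.4393 m³/s
Check: V = 3.50 m/s, Re = 1.08×10^6, f = 0.01192, h_f = 21.7 m ≈ 21.7 m ✓

Q ≈ 439 L/s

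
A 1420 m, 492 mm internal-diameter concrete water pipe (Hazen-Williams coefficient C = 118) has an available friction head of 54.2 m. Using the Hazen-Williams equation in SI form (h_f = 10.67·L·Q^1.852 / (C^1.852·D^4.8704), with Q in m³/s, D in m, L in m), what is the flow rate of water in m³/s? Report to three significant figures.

Rearranging: Q = [h_f·C^1.852·D^4.8704 / (10.67·L)]^(1/1.852)
Q = [54.2·118^1.852·0.492^4.8704 / (10.67·1420)]^0.540 = 0.8726 m³/s

Q ≈ 0.873 m³/s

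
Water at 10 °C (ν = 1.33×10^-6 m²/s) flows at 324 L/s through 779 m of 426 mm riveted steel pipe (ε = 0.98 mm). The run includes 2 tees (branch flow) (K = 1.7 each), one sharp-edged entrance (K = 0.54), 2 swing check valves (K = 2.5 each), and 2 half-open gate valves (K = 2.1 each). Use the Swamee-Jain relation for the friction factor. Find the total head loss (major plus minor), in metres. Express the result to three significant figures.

H_L ≈ 15.3 m

V = 4Q/(πD²) = 2.273 m/s; V²/2g = 0.2634 m
Re = 7.28×10^5, ε/D = 0.00230 → f = 0.02463 (Swamee-Jain)
Major: h_f = f(L/D)·V²/2g = 0.02463·1829·0.2634 = 11.86 m
Minor: ΣK = 13.1; h_m = ΣK·V²/2g = 3.461 m
Total H_L = 11.86 + 3.461 = 15.33 m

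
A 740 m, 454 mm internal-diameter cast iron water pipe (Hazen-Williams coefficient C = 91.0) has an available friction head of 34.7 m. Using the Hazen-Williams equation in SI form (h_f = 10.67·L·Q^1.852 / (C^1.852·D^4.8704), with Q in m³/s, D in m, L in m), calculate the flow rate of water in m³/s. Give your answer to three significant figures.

Q ≈ 0.609 m³/s

Rearranging: Q = [h_f·C^1.852·D^4.8704 / (10.67·L)]^(1/1.852)
Q = [34.7·91.0^1.852·0.454^4.8704 / (10.67·740)]^0.540 = 0.6088 m³/s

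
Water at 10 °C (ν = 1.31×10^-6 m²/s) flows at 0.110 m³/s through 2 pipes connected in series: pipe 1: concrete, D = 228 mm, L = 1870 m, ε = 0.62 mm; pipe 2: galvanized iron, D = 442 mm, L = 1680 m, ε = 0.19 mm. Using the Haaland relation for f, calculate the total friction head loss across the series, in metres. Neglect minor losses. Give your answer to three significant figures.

Pipe 1: V = 2.694 m/s, Re = 4.69×10^5, ε/D = 0.00272, f = 0.02579, h_1 = f(L/D)V²/2g = 78.25 m
Pipe 2: V = 0.7169 m/s, Re = 2.42×10^5, ε/D = 4.30×10^-4, f = 0.01795, h_2 = f(L/D)V²/2g = 1.788 m
Series → Q common, losses add: H = Σh = 80.03 m

H ≈ 80.0 m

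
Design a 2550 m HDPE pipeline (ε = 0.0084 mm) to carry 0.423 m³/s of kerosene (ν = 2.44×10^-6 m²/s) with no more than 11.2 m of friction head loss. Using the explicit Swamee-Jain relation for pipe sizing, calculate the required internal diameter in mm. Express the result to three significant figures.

Swamee-Jain (Type III): D = 0.66·[ε^1.25·(LQ²/(gh_f))^4.75 + ν·Q^9.4·(L/(gh_f))^5.2]^0.04
LQ²/(gh_f) = 4.153; L/(gh_f) = 23.21
Term 1 = ε^1.25·(…)^4.75 = 3.91×10^-4; Term 2 = ν·Q^9.4·(…)^5.2 = 0.00947
D = 0.66·(3.91×10^-4 + 0.00947)^0.04 = 0.5487 m = 549 mm
Check: V = 1.79 m/s, Re = 4.02×10^5, f = 0.01383, h_f = 10.5 m ≈ 11.2 m ✓

D ≈ 549 mm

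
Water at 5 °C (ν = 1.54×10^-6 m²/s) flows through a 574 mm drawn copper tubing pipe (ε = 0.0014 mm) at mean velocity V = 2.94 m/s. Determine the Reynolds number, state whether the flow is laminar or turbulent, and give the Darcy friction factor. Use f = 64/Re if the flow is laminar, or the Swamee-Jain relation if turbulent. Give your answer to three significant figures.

Re = VD/ν = 2.940·0.574/1.54×10^-6 = 1.10×10^6
Re > 4000 → turbulent; ε/D = 2.44×10^-6
Swamee-Jain: f = 0.01150

Re ≈ 1.10×10^6; turbulent; f ≈ 0.0115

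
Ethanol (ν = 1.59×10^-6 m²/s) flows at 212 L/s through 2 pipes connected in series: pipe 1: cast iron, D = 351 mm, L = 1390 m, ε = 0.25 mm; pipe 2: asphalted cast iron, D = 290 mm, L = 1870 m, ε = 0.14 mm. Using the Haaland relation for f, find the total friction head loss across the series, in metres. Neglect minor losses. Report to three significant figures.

H ≈ 77.0 m

Pipe 1: V = 2.191 m/s, Re = 4.84×10^5, ε/D = 7.12×10^-4, f = 0.01883, h_1 = f(L/D)V²/2g = 18.24 m
Pipe 2: V = 3.210 m/s, Re = 5.85×10^5, ε/D = 4.83×10^-4, f = 0.01735, h_2 = f(L/D)V²/2g = 58.74 m
Series → Q common, losses add: H = Σh = 76.98 m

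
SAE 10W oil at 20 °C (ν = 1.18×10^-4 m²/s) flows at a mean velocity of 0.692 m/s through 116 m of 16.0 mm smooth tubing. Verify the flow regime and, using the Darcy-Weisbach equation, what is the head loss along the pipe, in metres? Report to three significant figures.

h_f ≈ 121 m

Re = VD/ν = 0.692·0.01600/1.18×10^-4 = 93.8 → laminar (Re < 2300)
f = 64/Re = 0.6821
h_f = f(L/D)V²/(2g) = 0.6821·(116/0.01600)·0.692²/(2·9.81) = 120.7 m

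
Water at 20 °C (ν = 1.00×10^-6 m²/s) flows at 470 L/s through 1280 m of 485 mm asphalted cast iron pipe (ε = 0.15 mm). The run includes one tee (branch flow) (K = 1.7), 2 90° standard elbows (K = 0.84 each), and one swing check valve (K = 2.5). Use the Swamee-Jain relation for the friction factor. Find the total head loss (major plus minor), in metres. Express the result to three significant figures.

V = 4Q/(πD²) = 2.544 m/s; V²/2g = 0.3299 m
Re = 1.23×10^6, ε/D = 3.09×10^-4 → f = 0.01571 (Swamee-Jain)
Major: h_f = f(L/D)·V²/2g = 0.01571·2639·0.3299 = 13.68 m
Minor: ΣK = 5.88; h_m = ΣK·V²/2g = 1.940 m
Total H_L = 13.68 + 1.940 = 15.62 m

H_L ≈ 15.6 m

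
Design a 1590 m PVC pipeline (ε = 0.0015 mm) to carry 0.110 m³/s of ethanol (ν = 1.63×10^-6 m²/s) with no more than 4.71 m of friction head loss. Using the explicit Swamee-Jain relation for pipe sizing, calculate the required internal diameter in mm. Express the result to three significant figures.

Swamee-Jain (Type III): D = 0.66·[ε^1.25·(LQ²/(gh_f))^4.75 + ν·Q^9.4·(L/(gh_f))^5.2]^0.04
LQ²/(gh_f) = 0.4164; L/(gh_f) = 34.41
Term 1 = ε^1.25·(…)^4.75 = 8.18×10^-10; Term 2 = ν·Q^9.4·(…)^5.2 = 1.56×10^-7
D = 0.66·(8.18×10^-10 + 1.56×10^-7)^0.04 = 0.3526 m = 353 mm
Check: V = 1.13 m/s, Re = 2.44×10^5, f = 0.01500, h_f = 4.37 m ≈ 4.71 m ✓

D ≈ 353 mm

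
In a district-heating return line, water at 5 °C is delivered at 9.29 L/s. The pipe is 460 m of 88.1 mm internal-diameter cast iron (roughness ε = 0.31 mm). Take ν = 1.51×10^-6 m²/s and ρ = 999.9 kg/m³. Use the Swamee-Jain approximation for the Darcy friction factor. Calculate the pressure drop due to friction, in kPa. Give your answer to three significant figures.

V = 4Q/(πD²) = 4·0.00929/(π·0.0881²) = 1.524 m/s
Re = VD/ν = 1.524·0.0881/1.51×10^-6 = 8.89×10^4 → turbulent
ε/D = 0.31/88.1 = 0.00352
Swamee-Jain: f = 0.02896
h_f = f(L/D)V²/(2g) = 0.02896·(460/0.0881)·1.524²/(2·9.81) = 17.90 m
Δp = ρg·h_f = 999.9·9.81·17.90 = 175.6 kPa

Δp ≈ 176 kPa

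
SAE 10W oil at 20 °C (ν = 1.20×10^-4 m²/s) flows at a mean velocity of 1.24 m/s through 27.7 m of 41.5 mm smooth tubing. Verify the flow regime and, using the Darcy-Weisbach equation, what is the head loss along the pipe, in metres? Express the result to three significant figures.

Re = VD/ν = 1.24·0.04150/1.20×10^-4 = 429 → laminar (Re < 2300)
f = 64/Re = 0.1492
h_f = f(L/D)V²/(2g) = 0.1492·(27.7/0.04150)·1.24²/(2·9.81) = 7.807 m

h_f ≈ 7.81 m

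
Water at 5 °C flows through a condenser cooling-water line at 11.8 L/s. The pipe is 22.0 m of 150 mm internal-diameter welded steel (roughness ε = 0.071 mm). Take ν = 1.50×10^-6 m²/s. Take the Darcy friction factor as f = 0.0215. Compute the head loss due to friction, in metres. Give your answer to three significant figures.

V = 4Q/(πD²) = 4·0.0118/(π·0.150²) = 0.6677 m/s
h_f = f(L/D)V²/(2g) = 0.02150·(22.0/0.150)·0.6677²/(2·9.81) = 0.07166 m

h_f ≈ 0.0717 m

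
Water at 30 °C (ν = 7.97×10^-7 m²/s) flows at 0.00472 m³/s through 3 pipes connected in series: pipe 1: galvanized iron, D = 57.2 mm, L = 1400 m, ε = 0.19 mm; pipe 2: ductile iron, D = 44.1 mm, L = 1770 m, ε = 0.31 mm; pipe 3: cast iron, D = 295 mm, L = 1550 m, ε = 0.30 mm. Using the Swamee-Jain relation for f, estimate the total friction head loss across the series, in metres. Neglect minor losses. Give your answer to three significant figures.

Pipe 1: V = 1.837 m/s, Re = 1.32×10^5, ε/D = 0.00332, f = 0.02809, h_1 = f(L/D)V²/2g = 118.2 m
Pipe 2: V = 3.090 m/s, Re = 1.71×10^5, ε/D = 0.00703, f = 0.03439, h_2 = f(L/D)V²/2g = 671.7 m
Pipe 3: V = 0.06906 m/s, Re = 2.56×10^4, ε/D = 0.00102, f = 0.02690, h_3 = f(L/D)V²/2g = 0.03436 m
Series → Q common, losses add: H = Σh = 789.9 m

H ≈ 790 m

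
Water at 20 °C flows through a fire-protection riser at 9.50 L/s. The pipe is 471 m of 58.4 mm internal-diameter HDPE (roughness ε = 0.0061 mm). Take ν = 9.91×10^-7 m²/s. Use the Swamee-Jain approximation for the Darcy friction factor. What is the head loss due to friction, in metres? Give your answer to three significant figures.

V = 4Q/(πD²) = 4·0.00950/(π·0.0584²) = 3.547 m/s
Re = VD/ν = 3.547·0.0584/9.91×10^-7 = 2.09×10^5 → turbulent
ε/D = 0.0061/58.4 = 1.04×10^-4
Swamee-Jain: f = 0.01631
h_f = f(L/D)V²/(2g) = 0.01631·(471/0.0584)·3.547²/(2·9.81) = 84.35 m

h_f ≈ 84.3 m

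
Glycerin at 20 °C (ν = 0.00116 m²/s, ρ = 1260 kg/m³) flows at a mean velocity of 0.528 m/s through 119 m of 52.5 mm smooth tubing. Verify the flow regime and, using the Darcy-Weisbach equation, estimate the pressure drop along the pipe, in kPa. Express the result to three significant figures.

Re = VD/ν = 0.528·0.05250/0.00116 = 23.9 → laminar (Re < 2300)
f = 64/Re = 2.678
h_f = f(L/D)V²/(2g) = 2.678·(119/0.05250)·0.528²/(2·9.81) = 86.26 m
Δp = ρg·h_f = 1260·9.81·86.26 = 1066 kPa

Δp ≈ 1070 kPa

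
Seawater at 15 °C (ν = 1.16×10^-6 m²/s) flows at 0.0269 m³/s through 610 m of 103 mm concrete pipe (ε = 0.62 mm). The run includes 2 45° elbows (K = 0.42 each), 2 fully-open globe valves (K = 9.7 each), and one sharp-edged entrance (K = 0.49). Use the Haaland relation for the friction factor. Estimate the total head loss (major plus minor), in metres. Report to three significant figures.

V = 4Q/(πD²) = 3.228 m/s; V²/2g = 0.5312 m
Re = 2.87×10^5, ε/D = 0.00602 → f = 0.03248 (Haaland)
Major: h_f = f(L/D)·V²/2g = 0.03248·5922·0.5312 = 102.2 m
Minor: ΣK = 20.7; h_m = ΣK·V²/2g = 11.01 m
Total H_L = 102.2 + 11.01 = 113.2 m

H_L ≈ 113 m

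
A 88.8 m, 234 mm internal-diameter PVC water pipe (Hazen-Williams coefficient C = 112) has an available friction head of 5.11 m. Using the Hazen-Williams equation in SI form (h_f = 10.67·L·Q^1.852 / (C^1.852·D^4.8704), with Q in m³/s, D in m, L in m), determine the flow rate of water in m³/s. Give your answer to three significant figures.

Q ≈ 0.146 m³/s

Rearranging: Q = [h_f·C^1.852·D^4.8704 / (10.67·L)]^(1/1.852)
Q = [5.11·112^1.852·0.234^4.8704 / (10.67·88.8)]^0.540 = 0.1464 m³/s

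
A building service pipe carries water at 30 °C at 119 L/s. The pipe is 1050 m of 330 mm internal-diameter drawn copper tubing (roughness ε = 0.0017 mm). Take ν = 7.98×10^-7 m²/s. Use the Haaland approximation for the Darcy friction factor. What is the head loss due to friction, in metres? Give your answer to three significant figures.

V = 4Q/(πD²) = 4·0.119/(π·0.330²) = 1.391 m/s
Re = VD/ν = 1.391·0.330/7.98×10^-7 = 5.75×10^5 → turbulent
ε/D = 0.0017/330 = 5.15×10^-6
Haaland: f = 0.01280
h_f = f(L/D)V²/(2g) = 0.01280·(1050/0.330)·1.391²/(2·9.81) = 4.019 m

h_f ≈ 4.02 m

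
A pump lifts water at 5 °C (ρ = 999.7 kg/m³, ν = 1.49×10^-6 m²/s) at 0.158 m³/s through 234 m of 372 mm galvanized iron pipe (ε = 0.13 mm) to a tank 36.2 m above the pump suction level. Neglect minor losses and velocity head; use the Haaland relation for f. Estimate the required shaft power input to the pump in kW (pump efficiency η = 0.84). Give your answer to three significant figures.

P_shaft ≈ 68.9 kW

V = 4Q/(πD²) = 1.454 m/s; Re = 3.63×10^5; ε/D = 3.49×10^-4; f = 0.01689
h_f = f(L/D)V²/2g = 1.144 m
Total head H = z + h_f = 36.2 + 1.144 = 37.34 m
P_hyd = ρgQH = 999.7·9.81·0.158·37.34 = 57.87 kW
P_shaft = P_hyd/η = 57.87/0.84 = 68.89 kW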